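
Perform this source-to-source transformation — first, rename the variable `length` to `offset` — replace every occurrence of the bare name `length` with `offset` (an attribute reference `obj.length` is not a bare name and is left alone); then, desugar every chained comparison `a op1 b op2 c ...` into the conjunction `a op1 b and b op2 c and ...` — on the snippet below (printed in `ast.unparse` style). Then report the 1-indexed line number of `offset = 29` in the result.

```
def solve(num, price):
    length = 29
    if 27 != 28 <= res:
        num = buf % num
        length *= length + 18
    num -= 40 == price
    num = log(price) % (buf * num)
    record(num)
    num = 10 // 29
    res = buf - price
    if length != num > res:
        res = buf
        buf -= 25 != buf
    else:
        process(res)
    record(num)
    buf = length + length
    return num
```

2

Transformed code:
def solve(num, price):
    offset = 29
    if 27 != 28 and 28 <= res:
        num = buf % num
        offset *= offset + 18
    num -= 40 == price
    num = log(price) % (buf * num)
    record(num)
    num = 10 // 29
    res = buf - price
    if offset != num and num > res:
        res = buf
        buf -= 25 != buf
    else:
        process(res)
    record(num)
    buf = offset + offset
    return num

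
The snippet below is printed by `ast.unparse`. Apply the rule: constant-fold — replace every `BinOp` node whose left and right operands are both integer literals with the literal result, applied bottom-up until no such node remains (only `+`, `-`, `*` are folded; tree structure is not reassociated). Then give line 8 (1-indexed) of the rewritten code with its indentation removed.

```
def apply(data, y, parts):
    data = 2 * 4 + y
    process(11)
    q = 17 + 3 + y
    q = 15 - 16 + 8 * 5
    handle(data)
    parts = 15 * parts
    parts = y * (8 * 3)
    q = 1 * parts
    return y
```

parts = y * 24

Transformed code:
def apply(data, y, parts):
    data = 8 + y
    process(11)
    q = 20 + y
    q = 39
    handle(data)
    parts = 15 * parts
    parts = y * 24
    q = 1 * parts
    return y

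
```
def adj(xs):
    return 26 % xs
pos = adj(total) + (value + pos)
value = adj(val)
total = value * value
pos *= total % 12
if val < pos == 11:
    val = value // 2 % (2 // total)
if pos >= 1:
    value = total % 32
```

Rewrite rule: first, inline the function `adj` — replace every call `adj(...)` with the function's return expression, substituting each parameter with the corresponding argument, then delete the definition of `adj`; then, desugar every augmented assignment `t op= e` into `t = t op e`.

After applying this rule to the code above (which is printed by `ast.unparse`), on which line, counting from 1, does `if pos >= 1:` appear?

Transformed code:
pos = 26 % total + (value + pos)
value = 26 % val
total = value * value
pos = pos * (total % 12)
if val < pos == 11:
    val = value // 2 % (2 // total)
if pos >= 1:
    value = total % 32

7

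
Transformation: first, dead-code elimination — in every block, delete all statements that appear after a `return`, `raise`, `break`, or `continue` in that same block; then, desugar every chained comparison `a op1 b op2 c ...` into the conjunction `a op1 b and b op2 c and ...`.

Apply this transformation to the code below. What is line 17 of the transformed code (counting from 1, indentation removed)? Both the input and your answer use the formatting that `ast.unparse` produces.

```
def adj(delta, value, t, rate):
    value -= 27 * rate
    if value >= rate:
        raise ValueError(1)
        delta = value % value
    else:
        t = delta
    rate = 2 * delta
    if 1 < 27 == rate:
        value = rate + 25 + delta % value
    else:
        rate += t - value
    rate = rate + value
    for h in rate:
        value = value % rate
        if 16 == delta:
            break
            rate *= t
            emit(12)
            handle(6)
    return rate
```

Transformed code:
def adj(delta, value, t, rate):
    value -= 27 * rate
    if value >= rate:
        raise ValueError(1)
    else:
        t = delta
    rate = 2 * delta
    if 1 < 27 and 27 == rate:
        value = rate + 25 + delta % value
    else:
        rate += t - value
    rate = rate + value
    for h in rate:
        value = value % rate
        if 16 == delta:
            break
    return rate

return rate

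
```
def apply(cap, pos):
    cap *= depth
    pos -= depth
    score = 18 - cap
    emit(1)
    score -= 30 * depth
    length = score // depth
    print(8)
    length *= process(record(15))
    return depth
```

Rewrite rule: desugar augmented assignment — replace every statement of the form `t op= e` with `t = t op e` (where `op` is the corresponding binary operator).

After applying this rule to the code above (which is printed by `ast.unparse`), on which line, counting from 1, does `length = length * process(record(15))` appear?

9

Transformed code:
def apply(cap, pos):
    cap = cap * depth
    pos = pos - depth
    score = 18 - cap
    emit(1)
    score = score - 30 * depth
    length = score // depth
    print(8)
    length = length * process(record(15))
    return depth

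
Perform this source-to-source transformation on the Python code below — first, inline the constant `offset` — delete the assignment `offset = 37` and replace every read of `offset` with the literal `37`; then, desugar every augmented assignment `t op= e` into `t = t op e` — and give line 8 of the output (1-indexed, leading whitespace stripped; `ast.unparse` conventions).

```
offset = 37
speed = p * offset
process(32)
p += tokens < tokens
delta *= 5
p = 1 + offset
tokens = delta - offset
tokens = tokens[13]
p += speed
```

p = p + speed

Transformed code:
speed = p * 37
process(32)
p = p + (tokens < tokens)
delta = delta * 5
p = 1 + 37
tokens = delta - 37
tokens = tokens[13]
p = p + speed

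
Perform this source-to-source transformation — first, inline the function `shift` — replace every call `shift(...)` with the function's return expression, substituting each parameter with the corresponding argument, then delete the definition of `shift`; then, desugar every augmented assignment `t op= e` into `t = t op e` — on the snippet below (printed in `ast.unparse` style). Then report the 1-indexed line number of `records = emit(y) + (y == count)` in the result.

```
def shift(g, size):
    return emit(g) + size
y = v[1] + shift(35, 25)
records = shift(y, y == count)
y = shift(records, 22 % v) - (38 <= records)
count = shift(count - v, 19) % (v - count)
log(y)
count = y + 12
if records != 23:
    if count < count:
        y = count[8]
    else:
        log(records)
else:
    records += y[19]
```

Transformed code:
y = v[1] + (emit(35) + 25)
records = emit(y) + (y == count)
y = emit(records) + 22 % v - (38 <= records)
count = (emit(count - v) + 19) % (v - count)
log(y)
count = y + 12
if records != 23:
    if count < count:
        y = count[8]
    else:
        log(records)
else:
    records = records + y[19]

2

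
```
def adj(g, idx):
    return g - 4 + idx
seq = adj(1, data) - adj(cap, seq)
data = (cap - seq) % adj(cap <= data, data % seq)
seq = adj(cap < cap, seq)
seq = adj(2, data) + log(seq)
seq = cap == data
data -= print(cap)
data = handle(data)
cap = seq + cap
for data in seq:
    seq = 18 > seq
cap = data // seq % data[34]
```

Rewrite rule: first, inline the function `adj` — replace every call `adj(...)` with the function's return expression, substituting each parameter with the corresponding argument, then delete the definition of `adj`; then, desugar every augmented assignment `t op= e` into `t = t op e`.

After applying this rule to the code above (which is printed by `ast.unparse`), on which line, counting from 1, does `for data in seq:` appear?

9

Transformed code:
seq = 1 - 4 + data - (cap - 4 + seq)
data = (cap - seq) % ((cap <= data) - 4 + data % seq)
seq = (cap < cap) - 4 + seq
seq = 2 - 4 + data + log(seq)
seq = cap == data
data = data - print(cap)
data = handle(data)
cap = seq + cap
for data in seq:
    seq = 18 > seq
cap = data // seq % data[34]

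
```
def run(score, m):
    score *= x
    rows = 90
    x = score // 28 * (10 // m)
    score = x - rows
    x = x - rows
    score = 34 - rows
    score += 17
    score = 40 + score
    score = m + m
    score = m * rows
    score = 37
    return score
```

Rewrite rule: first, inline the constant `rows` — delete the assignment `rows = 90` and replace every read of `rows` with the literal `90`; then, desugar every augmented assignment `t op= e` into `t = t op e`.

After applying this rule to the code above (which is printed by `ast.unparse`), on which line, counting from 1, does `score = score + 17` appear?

Transformed code:
def run(score, m):
    score = score * x
    x = score // 28 * (10 // m)
    score = x - 90
    x = x - 90
    score = 34 - 90
    score = score + 17
    score = 40 + score
    score = m + m
    score = m * 90
    score = 37
    return score

7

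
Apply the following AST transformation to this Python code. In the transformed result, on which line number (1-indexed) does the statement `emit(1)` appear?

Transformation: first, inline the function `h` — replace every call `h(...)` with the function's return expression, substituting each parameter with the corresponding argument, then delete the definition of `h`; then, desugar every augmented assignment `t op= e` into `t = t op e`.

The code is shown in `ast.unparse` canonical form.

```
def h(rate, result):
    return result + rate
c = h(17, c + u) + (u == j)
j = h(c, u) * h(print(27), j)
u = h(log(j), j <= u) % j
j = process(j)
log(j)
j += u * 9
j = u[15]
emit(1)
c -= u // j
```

Transformed code:
c = c + u + 17 + (u == j)
j = (u + c) * (j + print(27))
u = ((j <= u) + log(j)) % j
j = process(j)
log(j)
j = j + u * 9
j = u[15]
emit(1)
c = c - u // j

8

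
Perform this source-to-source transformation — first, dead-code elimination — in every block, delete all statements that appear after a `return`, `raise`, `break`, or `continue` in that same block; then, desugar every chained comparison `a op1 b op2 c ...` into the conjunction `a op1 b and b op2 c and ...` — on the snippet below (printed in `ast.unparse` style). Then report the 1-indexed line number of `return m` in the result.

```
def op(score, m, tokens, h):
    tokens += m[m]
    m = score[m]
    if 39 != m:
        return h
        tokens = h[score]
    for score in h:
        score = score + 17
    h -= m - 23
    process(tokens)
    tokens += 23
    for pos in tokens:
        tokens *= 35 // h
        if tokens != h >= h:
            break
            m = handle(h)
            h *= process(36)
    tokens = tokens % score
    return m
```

Transformed code:
def op(score, m, tokens, h):
    tokens += m[m]
    m = score[m]
    if 39 != m:
        return h
    for score in h:
        score = score + 17
    h -= m - 23
    process(tokens)
    tokens += 23
    for pos in tokens:
        tokens *= 35 // h
        if tokens != h and h >= h:
            break
    tokens = tokens % score
    return m

16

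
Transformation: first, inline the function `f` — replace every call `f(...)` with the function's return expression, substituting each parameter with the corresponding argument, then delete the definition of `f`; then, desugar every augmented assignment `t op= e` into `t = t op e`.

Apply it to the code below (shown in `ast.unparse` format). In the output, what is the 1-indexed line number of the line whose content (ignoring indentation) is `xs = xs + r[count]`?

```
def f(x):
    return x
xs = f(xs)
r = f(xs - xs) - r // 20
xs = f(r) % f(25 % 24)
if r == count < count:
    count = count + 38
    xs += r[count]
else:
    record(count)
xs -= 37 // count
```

Transformed code:
xs = xs
r = xs - xs - r // 20
xs = r % (25 % 24)
if r == count < count:
    count = count + 38
    xs = xs + r[count]
else:
    record(count)
xs = xs - 37 // count

6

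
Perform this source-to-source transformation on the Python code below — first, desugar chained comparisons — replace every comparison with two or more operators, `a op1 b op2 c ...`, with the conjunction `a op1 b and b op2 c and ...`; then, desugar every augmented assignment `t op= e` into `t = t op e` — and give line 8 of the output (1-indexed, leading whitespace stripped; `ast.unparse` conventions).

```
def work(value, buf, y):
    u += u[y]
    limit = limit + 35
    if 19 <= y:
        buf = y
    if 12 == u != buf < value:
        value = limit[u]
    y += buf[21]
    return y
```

Transformed code:
def work(value, buf, y):
    u = u + u[y]
    limit = limit + 35
    if 19 <= y:
        buf = y
    if 12 == u and u != buf and (buf < value):
        value = limit[u]
    y = y + buf[21]
    return y

y = y + buf[21]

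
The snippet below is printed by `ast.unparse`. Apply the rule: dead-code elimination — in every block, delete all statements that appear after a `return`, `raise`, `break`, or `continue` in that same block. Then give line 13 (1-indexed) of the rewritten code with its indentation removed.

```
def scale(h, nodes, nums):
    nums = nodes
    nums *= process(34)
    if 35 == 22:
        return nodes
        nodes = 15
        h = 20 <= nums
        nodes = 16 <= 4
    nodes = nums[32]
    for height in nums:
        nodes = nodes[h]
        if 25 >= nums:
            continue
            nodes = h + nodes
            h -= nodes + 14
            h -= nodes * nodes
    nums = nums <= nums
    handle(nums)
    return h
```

Transformed code:
def scale(h, nodes, nums):
    nums = nodes
    nums *= process(34)
    if 35 == 22:
        return nodes
    nodes = nums[32]
    for height in nums:
        nodes = nodes[h]
        if 25 >= nums:
            continue
    nums = nums <= nums
    handle(nums)
    return h

return h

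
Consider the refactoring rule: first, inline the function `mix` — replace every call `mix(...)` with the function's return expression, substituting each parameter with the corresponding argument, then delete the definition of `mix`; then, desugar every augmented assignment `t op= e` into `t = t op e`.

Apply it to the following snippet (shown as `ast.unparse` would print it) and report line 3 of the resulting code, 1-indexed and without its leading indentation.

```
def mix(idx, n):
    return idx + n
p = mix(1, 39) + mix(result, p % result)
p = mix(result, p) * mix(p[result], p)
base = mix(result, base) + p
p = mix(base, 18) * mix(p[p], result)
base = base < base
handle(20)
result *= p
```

base = result + base + p

Transformed code:
p = 1 + 39 + (result + p % result)
p = (result + p) * (p[result] + p)
base = result + base + p
p = (base + 18) * (p[p] + result)
base = base < base
handle(20)
result = result * p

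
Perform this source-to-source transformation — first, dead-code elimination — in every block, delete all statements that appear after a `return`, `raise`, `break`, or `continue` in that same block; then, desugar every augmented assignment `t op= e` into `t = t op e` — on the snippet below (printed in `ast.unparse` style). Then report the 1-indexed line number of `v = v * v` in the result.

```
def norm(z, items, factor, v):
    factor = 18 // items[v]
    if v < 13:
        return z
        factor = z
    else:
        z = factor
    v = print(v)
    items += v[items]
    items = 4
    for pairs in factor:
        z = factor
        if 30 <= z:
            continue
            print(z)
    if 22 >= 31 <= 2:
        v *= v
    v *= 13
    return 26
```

15

Transformed code:
def norm(z, items, factor, v):
    factor = 18 // items[v]
    if v < 13:
        return z
    else:
        z = factor
    v = print(v)
    items = items + v[items]
    items = 4
    for pairs in factor:
        z = factor
        if 30 <= z:
            continue
    if 22 >= 31 <= 2:
        v = v * v
    v = v * 13
    return 26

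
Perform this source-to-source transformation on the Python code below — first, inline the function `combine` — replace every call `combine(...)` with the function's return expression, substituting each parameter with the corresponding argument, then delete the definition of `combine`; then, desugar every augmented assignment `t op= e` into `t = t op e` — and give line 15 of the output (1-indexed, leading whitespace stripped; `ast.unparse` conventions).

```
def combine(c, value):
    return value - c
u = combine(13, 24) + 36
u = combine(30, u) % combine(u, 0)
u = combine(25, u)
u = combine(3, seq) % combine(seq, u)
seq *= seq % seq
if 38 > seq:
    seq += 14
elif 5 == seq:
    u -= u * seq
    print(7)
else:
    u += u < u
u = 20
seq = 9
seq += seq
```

Transformed code:
u = 24 - 13 + 36
u = (u - 30) % (0 - u)
u = u - 25
u = (seq - 3) % (u - seq)
seq = seq * (seq % seq)
if 38 > seq:
    seq = seq + 14
elif 5 == seq:
    u = u - u * seq
    print(7)
else:
    u = u + (u < u)
u = 20
seq = 9
seq = seq + seq

seq = seq + seq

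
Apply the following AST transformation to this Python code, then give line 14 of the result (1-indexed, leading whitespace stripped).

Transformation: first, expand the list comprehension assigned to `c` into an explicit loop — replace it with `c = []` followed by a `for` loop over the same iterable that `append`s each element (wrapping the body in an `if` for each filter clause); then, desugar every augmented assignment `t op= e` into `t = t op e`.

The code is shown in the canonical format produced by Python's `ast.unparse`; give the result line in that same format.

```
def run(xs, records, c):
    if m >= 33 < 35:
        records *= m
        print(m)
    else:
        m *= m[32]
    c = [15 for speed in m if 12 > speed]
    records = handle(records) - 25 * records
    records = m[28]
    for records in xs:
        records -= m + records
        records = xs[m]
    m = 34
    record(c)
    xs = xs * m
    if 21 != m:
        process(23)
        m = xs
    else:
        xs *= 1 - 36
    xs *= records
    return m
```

Transformed code:
def run(xs, records, c):
    if m >= 33 < 35:
        records = records * m
        print(m)
    else:
        m = m * m[32]
    c = []
    for speed in m:
        if 12 > speed:
            c.append(15)
    records = handle(records) - 25 * records
    records = m[28]
    for records in xs:
        records = records - (m + records)
        records = xs[m]
    m = 34
    record(c)
    xs = xs * m
    if 21 != m:
        process(23)
        m = xs
    else:
        xs = xs * (1 - 36)
    xs = xs * records
    return m

records = records - (m + records)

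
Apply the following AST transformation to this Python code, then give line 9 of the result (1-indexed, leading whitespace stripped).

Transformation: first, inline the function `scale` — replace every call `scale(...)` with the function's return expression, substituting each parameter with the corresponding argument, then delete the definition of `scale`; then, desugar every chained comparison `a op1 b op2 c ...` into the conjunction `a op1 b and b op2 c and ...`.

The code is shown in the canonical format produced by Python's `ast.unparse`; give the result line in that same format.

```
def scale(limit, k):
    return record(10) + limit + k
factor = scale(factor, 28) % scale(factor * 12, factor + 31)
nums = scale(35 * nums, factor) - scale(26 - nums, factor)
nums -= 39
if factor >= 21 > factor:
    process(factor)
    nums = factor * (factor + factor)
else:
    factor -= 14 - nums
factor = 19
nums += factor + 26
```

factor = 19

Transformed code:
factor = (record(10) + factor + 28) % (record(10) + factor * 12 + (factor + 31))
nums = record(10) + 35 * nums + factor - (record(10) + (26 - nums) + factor)
nums -= 39
if factor >= 21 and 21 > factor:
    process(factor)
    nums = factor * (factor + factor)
else:
    factor -= 14 - nums
factor = 19
nums += factor + 26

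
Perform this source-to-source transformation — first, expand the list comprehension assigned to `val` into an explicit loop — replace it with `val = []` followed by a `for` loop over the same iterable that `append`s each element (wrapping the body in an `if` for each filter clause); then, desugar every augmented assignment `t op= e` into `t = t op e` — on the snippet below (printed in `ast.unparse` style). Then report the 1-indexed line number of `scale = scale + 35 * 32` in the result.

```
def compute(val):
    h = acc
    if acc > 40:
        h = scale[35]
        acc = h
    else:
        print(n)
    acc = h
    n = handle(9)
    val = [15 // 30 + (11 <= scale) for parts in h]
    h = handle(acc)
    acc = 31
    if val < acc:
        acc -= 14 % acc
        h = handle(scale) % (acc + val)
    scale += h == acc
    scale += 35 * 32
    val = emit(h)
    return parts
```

19

Transformed code:
def compute(val):
    h = acc
    if acc > 40:
        h = scale[35]
        acc = h
    else:
        print(n)
    acc = h
    n = handle(9)
    val = []
    for parts in h:
        val.append(15 // 30 + (11 <= scale))
    h = handle(acc)
    acc = 31
    if val < acc:
        acc = acc - 14 % acc
        h = handle(scale) % (acc + val)
    scale = scale + (h == acc)
    scale = scale + 35 * 32
    val = emit(h)
    return parts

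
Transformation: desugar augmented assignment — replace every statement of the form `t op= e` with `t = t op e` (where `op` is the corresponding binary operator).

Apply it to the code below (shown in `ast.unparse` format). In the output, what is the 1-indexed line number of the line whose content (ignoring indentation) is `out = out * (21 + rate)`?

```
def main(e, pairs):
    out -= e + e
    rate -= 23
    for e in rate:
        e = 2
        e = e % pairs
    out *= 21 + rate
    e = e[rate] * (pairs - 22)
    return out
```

Transformed code:
def main(e, pairs):
    out = out - (e + e)
    rate = rate - 23
    for e in rate:
        e = 2
        e = e % pairs
    out = out * (21 + rate)
    e = e[rate] * (pairs - 22)
    return out

7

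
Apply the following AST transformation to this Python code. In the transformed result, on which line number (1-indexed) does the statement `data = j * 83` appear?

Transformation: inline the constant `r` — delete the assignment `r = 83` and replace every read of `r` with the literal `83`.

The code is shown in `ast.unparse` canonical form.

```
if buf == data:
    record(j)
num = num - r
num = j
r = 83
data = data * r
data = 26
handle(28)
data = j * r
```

8

Transformed code:
if buf == data:
    record(j)
num = num - 83
num = j
data = data * 83
data = 26
handle(28)
data = j * 83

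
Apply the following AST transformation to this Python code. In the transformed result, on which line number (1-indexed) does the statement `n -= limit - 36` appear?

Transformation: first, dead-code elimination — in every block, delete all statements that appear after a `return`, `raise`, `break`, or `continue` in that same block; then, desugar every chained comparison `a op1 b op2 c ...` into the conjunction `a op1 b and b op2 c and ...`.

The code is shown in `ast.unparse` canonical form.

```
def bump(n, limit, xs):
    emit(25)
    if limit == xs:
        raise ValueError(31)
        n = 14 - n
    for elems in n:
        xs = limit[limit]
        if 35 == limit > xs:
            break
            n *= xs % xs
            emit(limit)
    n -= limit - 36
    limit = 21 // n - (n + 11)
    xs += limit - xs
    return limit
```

9

Transformed code:
def bump(n, limit, xs):
    emit(25)
    if limit == xs:
        raise ValueError(31)
    for elems in n:
        xs = limit[limit]
        if 35 == limit and limit > xs:
            break
    n -= limit - 36
    limit = 21 // n - (n + 11)
    xs += limit - xs
    return limit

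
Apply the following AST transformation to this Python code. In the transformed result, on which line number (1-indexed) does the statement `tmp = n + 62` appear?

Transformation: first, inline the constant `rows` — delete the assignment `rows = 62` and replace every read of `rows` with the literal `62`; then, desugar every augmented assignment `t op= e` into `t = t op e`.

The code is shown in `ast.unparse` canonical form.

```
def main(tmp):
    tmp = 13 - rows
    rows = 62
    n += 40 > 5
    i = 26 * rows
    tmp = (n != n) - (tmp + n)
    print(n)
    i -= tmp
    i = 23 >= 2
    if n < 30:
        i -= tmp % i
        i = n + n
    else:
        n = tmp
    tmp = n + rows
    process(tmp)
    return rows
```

Transformed code:
def main(tmp):
    tmp = 13 - 62
    n = n + (40 > 5)
    i = 26 * 62
    tmp = (n != n) - (tmp + n)
    print(n)
    i = i - tmp
    i = 23 >= 2
    if n < 30:
        i = i - tmp % i
        i = n + n
    else:
        n = tmp
    tmp = n + 62
    process(tmp)
    return 62

14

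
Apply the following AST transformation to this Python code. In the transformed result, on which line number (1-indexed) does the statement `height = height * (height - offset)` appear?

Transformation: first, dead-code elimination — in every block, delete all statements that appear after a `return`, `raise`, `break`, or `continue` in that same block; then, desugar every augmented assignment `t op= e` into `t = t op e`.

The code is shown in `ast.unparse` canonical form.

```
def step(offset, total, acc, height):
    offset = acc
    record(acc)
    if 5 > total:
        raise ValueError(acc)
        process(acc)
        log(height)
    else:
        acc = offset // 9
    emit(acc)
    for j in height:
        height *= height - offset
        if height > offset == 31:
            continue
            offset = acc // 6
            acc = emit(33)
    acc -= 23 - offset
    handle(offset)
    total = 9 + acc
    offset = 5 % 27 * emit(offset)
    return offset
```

Transformed code:
def step(offset, total, acc, height):
    offset = acc
    record(acc)
    if 5 > total:
        raise ValueError(acc)
    else:
        acc = offset // 9
    emit(acc)
    for j in height:
        height = height * (height - offset)
        if height > offset == 31:
            continue
    acc = acc - (23 - offset)
    handle(offset)
    total = 9 + acc
    offset = 5 % 27 * emit(offset)
    return offset

10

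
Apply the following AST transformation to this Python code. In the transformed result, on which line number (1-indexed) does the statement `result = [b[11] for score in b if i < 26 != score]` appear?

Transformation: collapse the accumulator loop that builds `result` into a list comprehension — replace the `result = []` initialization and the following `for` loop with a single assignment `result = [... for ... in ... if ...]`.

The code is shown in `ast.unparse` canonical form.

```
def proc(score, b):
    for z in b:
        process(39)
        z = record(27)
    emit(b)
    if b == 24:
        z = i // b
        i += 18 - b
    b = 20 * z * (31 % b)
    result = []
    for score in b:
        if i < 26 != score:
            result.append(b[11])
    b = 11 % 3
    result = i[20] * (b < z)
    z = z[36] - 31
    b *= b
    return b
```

10

Transformed code:
def proc(score, b):
    for z in b:
        process(39)
        z = record(27)
    emit(b)
    if b == 24:
        z = i // b
        i += 18 - b
    b = 20 * z * (31 % b)
    result = [b[11] for score in b if i < 26 != score]
    b = 11 % 3
    result = i[20] * (b < z)
    z = z[36] - 31
    b *= b
    return b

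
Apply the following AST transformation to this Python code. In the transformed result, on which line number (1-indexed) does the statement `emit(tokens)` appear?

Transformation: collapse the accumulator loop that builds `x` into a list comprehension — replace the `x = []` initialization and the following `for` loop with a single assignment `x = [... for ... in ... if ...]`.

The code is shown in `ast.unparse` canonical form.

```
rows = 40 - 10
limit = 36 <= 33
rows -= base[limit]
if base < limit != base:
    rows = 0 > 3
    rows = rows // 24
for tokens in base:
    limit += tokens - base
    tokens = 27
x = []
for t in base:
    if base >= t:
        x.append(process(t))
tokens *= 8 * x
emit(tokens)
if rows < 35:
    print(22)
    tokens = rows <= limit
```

12

Transformed code:
rows = 40 - 10
limit = 36 <= 33
rows -= base[limit]
if base < limit != base:
    rows = 0 > 3
    rows = rows // 24
for tokens in base:
    limit += tokens - base
    tokens = 27
x = [process(t) for t in base if base >= t]
tokens *= 8 * x
emit(tokens)
if rows < 35:
    print(22)
    tokens = rows <= limit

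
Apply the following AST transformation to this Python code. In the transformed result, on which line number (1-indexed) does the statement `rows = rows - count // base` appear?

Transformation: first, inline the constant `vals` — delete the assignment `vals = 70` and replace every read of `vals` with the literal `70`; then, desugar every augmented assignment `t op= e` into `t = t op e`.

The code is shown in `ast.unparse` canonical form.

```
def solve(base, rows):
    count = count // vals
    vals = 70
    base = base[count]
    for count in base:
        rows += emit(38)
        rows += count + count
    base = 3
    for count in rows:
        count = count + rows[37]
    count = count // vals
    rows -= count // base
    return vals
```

Transformed code:
def solve(base, rows):
    count = count // 70
    base = base[count]
    for count in base:
        rows = rows + emit(38)
        rows = rows + (count + count)
    base = 3
    for count in rows:
        count = count + rows[37]
    count = count // 70
    rows = rows - count // base
    return 70

11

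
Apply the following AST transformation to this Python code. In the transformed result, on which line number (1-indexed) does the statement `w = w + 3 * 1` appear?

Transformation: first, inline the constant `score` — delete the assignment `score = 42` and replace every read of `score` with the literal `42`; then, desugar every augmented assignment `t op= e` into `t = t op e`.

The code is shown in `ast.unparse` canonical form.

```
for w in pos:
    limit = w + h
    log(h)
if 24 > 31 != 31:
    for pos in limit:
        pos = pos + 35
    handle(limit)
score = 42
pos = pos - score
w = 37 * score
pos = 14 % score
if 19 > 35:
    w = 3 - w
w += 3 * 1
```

13

Transformed code:
for w in pos:
    limit = w + h
    log(h)
if 24 > 31 != 31:
    for pos in limit:
        pos = pos + 35
    handle(limit)
pos = pos - 42
w = 37 * 42
pos = 14 % 42
if 19 > 35:
    w = 3 - w
w = w + 3 * 1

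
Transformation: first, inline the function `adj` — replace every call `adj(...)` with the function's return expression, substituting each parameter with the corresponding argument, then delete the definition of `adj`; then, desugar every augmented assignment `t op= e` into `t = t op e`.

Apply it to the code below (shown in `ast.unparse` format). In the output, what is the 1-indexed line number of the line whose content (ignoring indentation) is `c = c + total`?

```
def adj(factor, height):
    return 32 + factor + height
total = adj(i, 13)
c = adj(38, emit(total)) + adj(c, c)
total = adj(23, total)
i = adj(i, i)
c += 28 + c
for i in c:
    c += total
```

Transformed code:
total = 32 + i + 13
c = 32 + 38 + emit(total) + (32 + c + c)
total = 32 + 23 + total
i = 32 + i + i
c = c + (28 + c)
for i in c:
    c = c + total

7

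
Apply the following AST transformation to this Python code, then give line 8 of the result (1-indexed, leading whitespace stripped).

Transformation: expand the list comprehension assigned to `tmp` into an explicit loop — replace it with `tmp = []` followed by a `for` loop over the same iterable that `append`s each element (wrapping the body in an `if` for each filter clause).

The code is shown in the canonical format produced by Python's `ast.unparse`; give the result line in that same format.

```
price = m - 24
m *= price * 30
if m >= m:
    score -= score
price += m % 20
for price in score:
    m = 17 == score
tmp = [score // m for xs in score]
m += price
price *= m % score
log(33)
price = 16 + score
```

tmp = []

Transformed code:
price = m - 24
m *= price * 30
if m >= m:
    score -= score
price += m % 20
for price in score:
    m = 17 == score
tmp = []
for xs in score:
    tmp.append(score // m)
m += price
price *= m % score
log(33)
price = 16 + score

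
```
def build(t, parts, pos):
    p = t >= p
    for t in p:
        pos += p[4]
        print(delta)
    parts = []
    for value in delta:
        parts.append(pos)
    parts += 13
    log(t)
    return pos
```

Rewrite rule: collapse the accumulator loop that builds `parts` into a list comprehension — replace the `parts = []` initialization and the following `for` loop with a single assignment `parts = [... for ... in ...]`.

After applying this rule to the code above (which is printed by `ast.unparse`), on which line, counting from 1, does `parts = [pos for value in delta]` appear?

6

Transformed code:
def build(t, parts, pos):
    p = t >= p
    for t in p:
        pos += p[4]
        print(delta)
    parts = [pos for value in delta]
    parts += 13
    log(t)
    return pos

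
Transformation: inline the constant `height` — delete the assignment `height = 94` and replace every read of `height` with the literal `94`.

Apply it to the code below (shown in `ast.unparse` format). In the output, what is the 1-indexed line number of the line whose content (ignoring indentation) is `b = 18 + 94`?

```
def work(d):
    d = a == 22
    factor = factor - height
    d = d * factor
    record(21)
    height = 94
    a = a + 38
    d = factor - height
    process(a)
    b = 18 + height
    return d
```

Transformed code:
def work(d):
    d = a == 22
    factor = factor - 94
    d = d * factor
    record(21)
    a = a + 38
    d = factor - 94
    process(a)
    b = 18 + 94
    return d

9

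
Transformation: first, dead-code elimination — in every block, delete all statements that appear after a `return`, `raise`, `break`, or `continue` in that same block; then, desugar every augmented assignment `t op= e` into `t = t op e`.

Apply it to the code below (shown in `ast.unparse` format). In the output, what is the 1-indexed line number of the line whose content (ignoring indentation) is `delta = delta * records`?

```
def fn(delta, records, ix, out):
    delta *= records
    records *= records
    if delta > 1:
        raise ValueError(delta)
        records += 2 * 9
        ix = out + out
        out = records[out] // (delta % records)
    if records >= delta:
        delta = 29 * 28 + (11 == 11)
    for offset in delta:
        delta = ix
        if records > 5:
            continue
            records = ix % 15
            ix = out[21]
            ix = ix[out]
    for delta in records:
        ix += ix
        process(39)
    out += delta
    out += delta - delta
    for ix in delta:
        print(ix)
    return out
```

Transformed code:
def fn(delta, records, ix, out):
    delta = delta * records
    records = records * records
    if delta > 1:
        raise ValueError(delta)
    if records >= delta:
        delta = 29 * 28 + (11 == 11)
    for offset in delta:
        delta = ix
        if records > 5:
            continue
    for delta in records:
        ix = ix + ix
        process(39)
    out = out + delta
    out = out + (delta - delta)
    for ix in delta:
        print(ix)
    return out

2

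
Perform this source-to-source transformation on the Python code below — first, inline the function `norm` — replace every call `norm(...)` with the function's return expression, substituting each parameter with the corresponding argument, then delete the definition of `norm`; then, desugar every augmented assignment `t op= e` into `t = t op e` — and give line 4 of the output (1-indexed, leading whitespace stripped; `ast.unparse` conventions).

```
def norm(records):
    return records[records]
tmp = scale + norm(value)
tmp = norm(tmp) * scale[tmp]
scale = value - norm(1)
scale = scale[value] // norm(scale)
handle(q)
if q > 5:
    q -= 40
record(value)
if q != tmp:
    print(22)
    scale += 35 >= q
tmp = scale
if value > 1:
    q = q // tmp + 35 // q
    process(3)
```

Transformed code:
tmp = scale + value[value]
tmp = tmp[tmp] * scale[tmp]
scale = value - 1[1]
scale = scale[value] // scale[scale]
handle(q)
if q > 5:
    q = q - 40
record(value)
if q != tmp:
    print(22)
    scale = scale + (35 >= q)
tmp = scale
if value > 1:
    q = q // tmp + 35 // q
    process(3)

scale = scale[value] // scale[scale]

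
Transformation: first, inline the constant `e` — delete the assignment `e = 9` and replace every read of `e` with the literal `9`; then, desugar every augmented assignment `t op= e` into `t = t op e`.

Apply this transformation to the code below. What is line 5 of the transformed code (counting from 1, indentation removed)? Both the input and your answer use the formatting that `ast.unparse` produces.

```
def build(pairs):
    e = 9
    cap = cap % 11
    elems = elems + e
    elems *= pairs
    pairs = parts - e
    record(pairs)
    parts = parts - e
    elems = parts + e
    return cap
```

pairs = parts - 9

Transformed code:
def build(pairs):
    cap = cap % 11
    elems = elems + 9
    elems = elems * pairs
    pairs = parts - 9
    record(pairs)
    parts = parts - 9
    elems = parts + 9
    return cap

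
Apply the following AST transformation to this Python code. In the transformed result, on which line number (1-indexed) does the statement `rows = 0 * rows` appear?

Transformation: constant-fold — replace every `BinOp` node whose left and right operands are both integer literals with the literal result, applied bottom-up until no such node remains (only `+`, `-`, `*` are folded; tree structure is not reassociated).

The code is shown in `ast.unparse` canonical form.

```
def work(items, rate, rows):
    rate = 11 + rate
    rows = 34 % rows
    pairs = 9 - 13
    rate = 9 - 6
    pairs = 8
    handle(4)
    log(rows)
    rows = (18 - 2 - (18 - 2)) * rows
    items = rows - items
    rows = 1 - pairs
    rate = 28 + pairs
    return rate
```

Transformed code:
def work(items, rate, rows):
    rate = 11 + rate
    rows = 34 % rows
    pairs = -4
    rate = 3
    pairs = 8
    handle(4)
    log(rows)
    rows = 0 * rows
    items = rows - items
    rows = 1 - pairs
    rate = 28 + pairs
    return rate

9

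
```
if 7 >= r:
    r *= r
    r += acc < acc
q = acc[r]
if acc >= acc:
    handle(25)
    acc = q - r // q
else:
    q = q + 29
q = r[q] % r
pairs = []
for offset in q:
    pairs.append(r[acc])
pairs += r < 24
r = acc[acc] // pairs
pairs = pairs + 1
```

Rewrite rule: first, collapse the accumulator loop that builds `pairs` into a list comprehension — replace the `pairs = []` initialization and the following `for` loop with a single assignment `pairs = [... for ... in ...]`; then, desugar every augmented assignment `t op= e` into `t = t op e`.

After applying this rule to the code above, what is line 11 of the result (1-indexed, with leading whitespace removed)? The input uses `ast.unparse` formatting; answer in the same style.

pairs = [r[acc] for offset in q]

Transformed code:
if 7 >= r:
    r = r * r
    r = r + (acc < acc)
q = acc[r]
if acc >= acc:
    handle(25)
    acc = q - r // q
else:
    q = q + 29
q = r[q] % r
pairs = [r[acc] for offset in q]
pairs = pairs + (r < 24)
r = acc[acc] // pairs
pairs = pairs + 1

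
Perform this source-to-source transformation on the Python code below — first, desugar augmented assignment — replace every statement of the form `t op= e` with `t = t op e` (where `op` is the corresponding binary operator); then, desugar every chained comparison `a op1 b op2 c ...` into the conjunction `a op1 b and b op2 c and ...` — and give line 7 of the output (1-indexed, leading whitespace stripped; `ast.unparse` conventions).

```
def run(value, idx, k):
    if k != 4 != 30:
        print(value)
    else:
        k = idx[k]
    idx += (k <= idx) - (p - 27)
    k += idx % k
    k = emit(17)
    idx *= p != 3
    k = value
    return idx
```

k = k + idx % k

Transformed code:
def run(value, idx, k):
    if k != 4 and 4 != 30:
        print(value)
    else:
        k = idx[k]
    idx = idx + ((k <= idx) - (p - 27))
    k = k + idx % k
    k = emit(17)
    idx = idx * (p != 3)
    k = value
    return idx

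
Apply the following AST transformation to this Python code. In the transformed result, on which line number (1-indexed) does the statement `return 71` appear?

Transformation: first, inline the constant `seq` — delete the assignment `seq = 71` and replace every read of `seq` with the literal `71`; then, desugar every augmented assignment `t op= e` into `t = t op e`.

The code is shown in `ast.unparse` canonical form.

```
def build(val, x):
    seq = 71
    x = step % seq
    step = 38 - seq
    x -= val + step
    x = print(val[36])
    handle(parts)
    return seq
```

7

Transformed code:
def build(val, x):
    x = step % 71
    step = 38 - 71
    x = x - (val + step)
    x = print(val[36])
    handle(parts)
    return 71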